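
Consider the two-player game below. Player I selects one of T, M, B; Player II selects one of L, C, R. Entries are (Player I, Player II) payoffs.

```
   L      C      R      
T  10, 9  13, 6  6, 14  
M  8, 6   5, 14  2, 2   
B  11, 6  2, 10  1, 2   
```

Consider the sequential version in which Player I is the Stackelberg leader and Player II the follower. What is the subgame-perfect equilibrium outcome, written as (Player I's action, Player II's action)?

(T, R)

Backward induction with Player I moving first.
- T: Player II compares 9, 6, 14 and picks R; Player I would get 6.
- M: Player II compares 6, 14, 2 and picks C; Player I would get 5.
- B: Player II compares 6, 10, 2 and picks C; Player I would get 2.
Player I's induced payoffs are 6, 5, 2, so Player I commits to T. Subgame-perfect outcome: (T, R) with payoffs (6, 14).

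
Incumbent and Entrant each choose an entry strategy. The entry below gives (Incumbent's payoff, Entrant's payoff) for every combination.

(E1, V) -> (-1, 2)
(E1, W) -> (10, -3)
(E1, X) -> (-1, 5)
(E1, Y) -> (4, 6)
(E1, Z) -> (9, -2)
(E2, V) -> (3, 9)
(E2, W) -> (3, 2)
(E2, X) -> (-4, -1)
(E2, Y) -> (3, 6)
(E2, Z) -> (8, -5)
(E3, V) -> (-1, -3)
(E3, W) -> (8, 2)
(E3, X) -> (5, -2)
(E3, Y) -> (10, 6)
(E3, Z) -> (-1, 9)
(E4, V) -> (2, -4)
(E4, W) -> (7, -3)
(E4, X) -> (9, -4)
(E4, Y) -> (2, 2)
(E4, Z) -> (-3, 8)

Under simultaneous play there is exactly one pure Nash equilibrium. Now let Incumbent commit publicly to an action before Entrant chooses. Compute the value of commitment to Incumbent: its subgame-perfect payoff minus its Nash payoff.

1

Backward induction with Incumbent moving first.
- E1 → Entrant plays Y (best of 2, -3, 5, 6, -2); Incumbent gets 4.
- E2 → Entrant plays V (best of 9, 2, -1, 6, -5); Incumbent gets 3.
- E3 → Entrant plays Z (best of -3, 2, -2, 6, 9); Incumbent gets -1.
- E4 → Entrant plays Z (best of -4, -3, -4, 2, 8); Incumbent gets -3.
Among 4, 3, -1, -3, the best is 4 at E1. Subgame-perfect outcome: (E1, Y) with payoffs (4, 6).
Now find the simultaneous Nash equilibrium.
Incumbent's best replies: V→E2; W→E1; X→E4; Y→E3; Z→E1.
Entrant's best replies: E1→Y; E2→V; E3→Z; E4→Z.
The unique mutual best reply is (E2, V), giving (3, 9).
Incumbent's commitment gain: 4 − 3 = 1.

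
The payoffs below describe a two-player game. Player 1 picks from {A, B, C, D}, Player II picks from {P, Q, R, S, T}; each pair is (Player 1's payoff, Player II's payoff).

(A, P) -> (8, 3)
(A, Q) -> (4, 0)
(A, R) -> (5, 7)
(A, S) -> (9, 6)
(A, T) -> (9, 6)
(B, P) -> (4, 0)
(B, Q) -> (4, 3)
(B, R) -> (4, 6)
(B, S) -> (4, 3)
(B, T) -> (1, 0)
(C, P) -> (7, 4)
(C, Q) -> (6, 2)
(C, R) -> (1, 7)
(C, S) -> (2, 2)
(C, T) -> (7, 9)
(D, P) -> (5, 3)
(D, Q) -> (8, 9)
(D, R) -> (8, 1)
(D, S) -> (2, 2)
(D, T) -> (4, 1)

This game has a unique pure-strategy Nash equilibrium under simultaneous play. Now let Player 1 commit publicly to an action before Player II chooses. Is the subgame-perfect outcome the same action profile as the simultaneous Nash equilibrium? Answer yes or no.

Solve by backward induction (Player 1 leads).
- A: Player II compares 3, 0, 7, 6, 6 and picks R; Player 1 would get 5.
- B: Player II compares 0, 3, 6, 3, 0 and picks R; Player 1 would get 4.
- C: Player II compares 4, 2, 7, 2, 9 and picks T; Player 1 would get 7.
- D: Player II compares 3, 9, 1, 2, 1 and picks Q; Player 1 would get 8.
Player 1's induced payoffs are 5, 4, 7, 8, so Player 1 commits to D. Subgame-perfect outcome: (D, Q) with payoffs (8, 9).
Under simultaneous play:
Player 1's best replies: P→A; Q→D; R→D; S→A; T→A.
Player II's best replies: A→R; B→R; C→T; D→Q.
The unique mutual best reply is (D, Q), giving (8, 9).
Sequential outcome (D, Q) coincides with the Nash profile (D, Q).

yes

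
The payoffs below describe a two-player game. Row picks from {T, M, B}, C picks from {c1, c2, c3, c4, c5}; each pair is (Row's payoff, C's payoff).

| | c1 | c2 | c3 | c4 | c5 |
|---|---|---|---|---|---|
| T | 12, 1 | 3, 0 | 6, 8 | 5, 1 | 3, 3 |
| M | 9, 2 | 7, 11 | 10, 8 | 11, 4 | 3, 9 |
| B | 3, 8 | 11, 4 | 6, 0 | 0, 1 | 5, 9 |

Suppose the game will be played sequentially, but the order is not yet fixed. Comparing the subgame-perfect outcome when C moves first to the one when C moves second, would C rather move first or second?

second

If Row leads: C's best replies are T→c3, M→c2, B→c5; Row's induced payoffs 6, 7, 5; outcome (M, c2), payoffs (7, 11).
If C leads: Row's best replies are c1→T, c2→B, c3→M, c4→M, c5→B; C's induced payoffs 1, 4, 8, 4, 9; outcome (B, c5), payoffs (5, 9).
C gets 9 moving first and 11 moving second, so C prefers to move second.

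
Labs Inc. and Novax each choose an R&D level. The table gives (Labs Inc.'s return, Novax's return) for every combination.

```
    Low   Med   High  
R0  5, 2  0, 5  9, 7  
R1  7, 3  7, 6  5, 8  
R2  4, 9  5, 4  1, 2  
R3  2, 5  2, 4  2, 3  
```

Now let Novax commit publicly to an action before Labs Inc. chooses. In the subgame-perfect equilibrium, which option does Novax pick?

High

Solve by backward induction (Novax leads).
- Low: BR = R1, leader payoff 3.
- Med: BR = R1, leader payoff 6.
- High: BR = R0, leader payoff 7.
Novax's induced payoffs are 3, 6, 7, so Novax commits to High. Subgame-perfect outcome: (R0, High) with payoffs (9, 7).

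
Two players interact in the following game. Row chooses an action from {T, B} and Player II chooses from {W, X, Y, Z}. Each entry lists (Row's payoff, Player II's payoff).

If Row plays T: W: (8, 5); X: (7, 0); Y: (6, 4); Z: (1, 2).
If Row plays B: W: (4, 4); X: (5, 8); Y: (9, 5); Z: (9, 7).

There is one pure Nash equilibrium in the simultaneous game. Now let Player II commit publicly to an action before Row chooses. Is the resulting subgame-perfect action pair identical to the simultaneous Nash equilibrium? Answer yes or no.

no

Work backward from Row's decision.
- W: Row compares 8, 4 and picks T; Player II would get 5.
- X: Row compares 7, 5 and picks T; Player II would get 0.
- Y: Row compares 6, 9 and picks B; Player II would get 5.
- Z: Row compares 1, 9 and picks B; Player II would get 7.
Maximizing over 5, 0, 5, 7, Player II chooses Z. Subgame-perfect outcome: (B, Z) with payoffs (9, 7).
Under simultaneous play:
Row's best replies: W→T; X→T; Y→B; Z→B.
Player II's best replies: T→W; B→X.
The unique mutual best reply is (T, W), giving (8, 5).
Sequential outcome (B, Z) differs from the Nash profile (T, W).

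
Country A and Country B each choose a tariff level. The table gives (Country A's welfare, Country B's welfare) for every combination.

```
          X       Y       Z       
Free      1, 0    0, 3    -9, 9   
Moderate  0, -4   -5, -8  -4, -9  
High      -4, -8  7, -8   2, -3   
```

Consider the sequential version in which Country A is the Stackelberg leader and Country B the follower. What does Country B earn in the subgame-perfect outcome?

Country B best-responds to each possible Country A move:
- Free: Country B compares 0, 3, 9 and picks Z; Country A would get -9.
- Moderate: Country B compares -4, -8, -9 and picks X; Country A would get 0.
- High: Country B compares -8, -8, -3 and picks Z; Country A would get 2.
Maximizing over -9, 0, 2, Country A chooses High. Subgame-perfect outcome: (High, Z) with payoffs (2, -3).

-3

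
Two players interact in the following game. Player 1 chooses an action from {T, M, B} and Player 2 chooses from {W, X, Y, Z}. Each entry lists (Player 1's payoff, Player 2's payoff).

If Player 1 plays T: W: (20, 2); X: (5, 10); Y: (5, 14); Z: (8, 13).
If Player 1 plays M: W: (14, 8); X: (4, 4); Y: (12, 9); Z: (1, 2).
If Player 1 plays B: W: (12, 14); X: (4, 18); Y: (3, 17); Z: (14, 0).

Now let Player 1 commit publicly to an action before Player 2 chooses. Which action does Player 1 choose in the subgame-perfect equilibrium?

Player 2 best-responds to each possible Player 1 move:
- T: Player 2 compares 2, 10, 14, 13 and picks Y; Player 1 would get 5.
- M: Player 2 compares 8, 4, 9, 2 and picks Y; Player 1 would get 12.
- B: Player 2 compares 14, 18, 17, 0 and picks X; Player 1 would get 4.
Maximizing over 5, 12, 4, Player 1 chooses M. Subgame-perfect outcome: (M, Y) with payoffs (12, 9).

M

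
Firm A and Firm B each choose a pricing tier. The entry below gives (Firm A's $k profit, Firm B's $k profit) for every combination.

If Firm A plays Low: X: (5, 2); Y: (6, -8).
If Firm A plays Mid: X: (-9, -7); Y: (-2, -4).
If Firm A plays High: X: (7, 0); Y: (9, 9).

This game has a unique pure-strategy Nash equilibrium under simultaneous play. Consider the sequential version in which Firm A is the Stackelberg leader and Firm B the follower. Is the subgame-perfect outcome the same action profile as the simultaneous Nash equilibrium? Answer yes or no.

Backward induction with Firm A moving first.
- Low: BR = X, leader payoff 5.
- Mid: BR = Y, leader payoff -2.
- High: BR = Y, leader payoff 9.
Maximizing over 5, -2, 9, Firm A chooses High. Subgame-perfect outcome: (High, Y) with payoffs (9, 9).
Now find the simultaneous Nash equilibrium.
Firm A's best replies: X→High; Y→High.
Firm B's best replies: Low→X; Mid→Y; High→Y.
Only (High, Y) has each player best-responding; Nash payoffs (9, 9).
Sequential outcome (High, Y) coincides with the Nash profile (High, Y).

yes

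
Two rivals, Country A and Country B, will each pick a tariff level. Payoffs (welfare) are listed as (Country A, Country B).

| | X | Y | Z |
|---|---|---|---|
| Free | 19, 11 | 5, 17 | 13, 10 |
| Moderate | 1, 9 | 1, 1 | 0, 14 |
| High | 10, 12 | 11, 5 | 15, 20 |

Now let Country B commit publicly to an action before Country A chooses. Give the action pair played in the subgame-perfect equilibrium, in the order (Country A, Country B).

Country A best-responds to each possible Country B move:
- X → Country A plays Free (best of 19, 1, 10); Country B gets 11.
- Y → Country A plays High (best of 5, 1, 11); Country B gets 5.
- Z → Country A plays High (best of 13, 0, 15); Country B gets 20.
Maximizing over 11, 5, 20, Country B chooses Z. Subgame-perfect outcome: (High, Z) with payoffs (15, 20).

(High, Z)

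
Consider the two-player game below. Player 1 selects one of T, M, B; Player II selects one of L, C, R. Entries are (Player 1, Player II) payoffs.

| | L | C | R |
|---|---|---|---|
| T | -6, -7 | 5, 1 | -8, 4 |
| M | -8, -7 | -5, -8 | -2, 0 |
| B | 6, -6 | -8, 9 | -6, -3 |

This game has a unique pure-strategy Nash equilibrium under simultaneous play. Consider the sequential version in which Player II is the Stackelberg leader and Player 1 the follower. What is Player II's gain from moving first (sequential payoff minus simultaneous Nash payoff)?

Work backward from Player 1's decision.
- L → Player 1 plays B (best of -6, -8, 6); Player II gets -6.
- C → Player 1 plays T (best of 5, -5, -8); Player II gets 1.
- R → Player 1 plays M (best of -8, -2, -6); Player II gets 0.
Among -6, 1, 0, the best is 1 at C. Subgame-perfect outcome: (T, C) with payoffs (5, 1).
Now find the simultaneous Nash equilibrium.
Player 1's best replies: L→B; C→T; R→M.
Player II's best replies: T→R; M→R; B→C.
Only (M, R) has each player best-responding; Nash payoffs (-2, 0).
Player II's commitment gain: 1 − 0 = 1.

1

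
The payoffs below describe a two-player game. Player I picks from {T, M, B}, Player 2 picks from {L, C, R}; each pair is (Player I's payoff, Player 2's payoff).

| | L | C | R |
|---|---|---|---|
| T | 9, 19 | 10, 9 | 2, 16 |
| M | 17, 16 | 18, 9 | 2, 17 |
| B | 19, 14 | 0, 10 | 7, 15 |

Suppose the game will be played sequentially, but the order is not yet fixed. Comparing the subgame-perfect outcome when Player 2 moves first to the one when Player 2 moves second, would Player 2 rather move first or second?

second

If Player I leads: Player 2's best replies are T→L, M→R, B→R; Player I's induced payoffs 9, 2, 7; outcome (T, L), payoffs (9, 19).
If Player 2 leads: Player I's best replies are L→B, C→M, R→B; Player 2's induced payoffs 14, 9, 15; outcome (B, R), payoffs (7, 15).
Player 2 gets 15 moving first and 19 moving second, so Player 2 prefers to move second.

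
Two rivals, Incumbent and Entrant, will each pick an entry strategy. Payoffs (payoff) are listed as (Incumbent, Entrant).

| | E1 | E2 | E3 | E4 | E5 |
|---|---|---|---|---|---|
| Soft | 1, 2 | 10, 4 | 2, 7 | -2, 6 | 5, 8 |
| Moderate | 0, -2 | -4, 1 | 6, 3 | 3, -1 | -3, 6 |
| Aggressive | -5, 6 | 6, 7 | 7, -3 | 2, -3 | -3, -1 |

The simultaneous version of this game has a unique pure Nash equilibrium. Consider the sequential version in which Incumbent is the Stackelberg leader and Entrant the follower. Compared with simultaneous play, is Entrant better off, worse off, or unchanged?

worse off

Backward induction with Incumbent moving first.
- Soft: BR = E5, leader payoff 5.
- Moderate: BR = E5, leader payoff -3.
- Aggressive: BR = E2, leader payoff 6.
Incumbent's induced payoffs are 5, -3, 6, so Incumbent commits to Aggressive. Subgame-perfect outcome: (Aggressive, E2) with payoffs (6, 7).
Now find the simultaneous Nash equilibrium.
Incumbent's best replies: E1→Soft; E2→Soft; E3→Aggressive; E4→Moderate; E5→Soft.
Entrant's best replies: Soft→E5; Moderate→E5; Aggressive→E2.
Only (Soft, E5) has each player best-responding; Nash payoffs (5, 8).
Entrant earns 7 sequentially versus 8 at the Nash outcome: worse off.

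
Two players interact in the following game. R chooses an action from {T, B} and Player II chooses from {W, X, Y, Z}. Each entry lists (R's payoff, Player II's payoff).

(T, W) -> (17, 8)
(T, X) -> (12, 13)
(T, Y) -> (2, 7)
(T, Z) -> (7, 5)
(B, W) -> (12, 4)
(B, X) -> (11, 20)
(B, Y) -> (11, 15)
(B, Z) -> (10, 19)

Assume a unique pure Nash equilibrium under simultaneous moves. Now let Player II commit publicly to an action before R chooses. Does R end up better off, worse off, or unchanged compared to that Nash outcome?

worse off

R best-responds to each possible Player II move:
- W → R plays T (best of 17, 12); Player II gets 8.
- X → R plays T (best of 12, 11); Player II gets 13.
- Y → R plays B (best of 2, 11); Player II gets 15.
- Z → R plays B (best of 7, 10); Player II gets 19.
Among 8, 13, 15, 19, the best is 19 at Z. Subgame-perfect outcome: (B, Z) with payoffs (10, 19).
Under simultaneous play:
R's best replies: W→T; X→T; Y→B; Z→B.
Player II's best replies: T→X; B→X.
The unique mutual best reply is (T, X), giving (12, 13).
R earns 10 sequentially versus 12 at the Nash outcome: worse off.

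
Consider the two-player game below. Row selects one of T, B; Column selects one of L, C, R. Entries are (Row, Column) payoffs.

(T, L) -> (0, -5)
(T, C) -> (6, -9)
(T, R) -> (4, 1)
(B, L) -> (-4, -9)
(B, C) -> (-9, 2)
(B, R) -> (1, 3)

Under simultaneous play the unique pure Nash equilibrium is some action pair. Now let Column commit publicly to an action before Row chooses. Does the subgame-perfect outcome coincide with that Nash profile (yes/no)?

yes

Row best-responds to each possible Column move:
- L: BR = T, leader payoff -5.
- C: BR = T, leader payoff -9.
- R: BR = T, leader payoff 1.
Among -5, -9, 1, the best is 1 at R. Subgame-perfect outcome: (T, R) with payoffs (4, 1).
Under simultaneous play:
Row's best replies: L→T; C→T; R→T.
Column's best replies: T→R; B→R.
Only (T, R) has each player best-responding; Nash payoffs (4, 1).
Sequential outcome (T, R) coincides with the Nash profile (T, R).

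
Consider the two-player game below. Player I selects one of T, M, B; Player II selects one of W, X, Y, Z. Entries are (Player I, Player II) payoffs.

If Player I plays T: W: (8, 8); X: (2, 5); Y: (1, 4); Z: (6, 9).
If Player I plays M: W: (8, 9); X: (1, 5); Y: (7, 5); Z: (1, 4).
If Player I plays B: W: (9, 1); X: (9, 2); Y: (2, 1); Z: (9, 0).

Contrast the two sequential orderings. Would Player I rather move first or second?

first

If Player I leads: Player II's best replies are T→Z, M→W, B→X; Player I's induced payoffs 6, 8, 9; outcome (B, X), payoffs (9, 2).
If Player II leads: Player I's best replies are W→B, X→B, Y→M, Z→B; Player II's induced payoffs 1, 2, 5, 0; outcome (M, Y), payoffs (7, 5).
Player I gets 9 moving first and 7 moving second, so Player I prefers to move first.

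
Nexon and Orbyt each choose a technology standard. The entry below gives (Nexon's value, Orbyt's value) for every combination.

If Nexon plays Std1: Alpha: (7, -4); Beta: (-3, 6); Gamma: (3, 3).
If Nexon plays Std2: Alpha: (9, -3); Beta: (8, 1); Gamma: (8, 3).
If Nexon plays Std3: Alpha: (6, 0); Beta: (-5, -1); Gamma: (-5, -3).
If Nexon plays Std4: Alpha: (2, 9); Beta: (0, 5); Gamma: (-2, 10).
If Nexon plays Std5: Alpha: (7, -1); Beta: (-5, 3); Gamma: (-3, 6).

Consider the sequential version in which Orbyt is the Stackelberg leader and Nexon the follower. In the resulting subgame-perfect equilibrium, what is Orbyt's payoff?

Work backward from Nexon's decision.
- Alpha: BR = Std2, leader payoff -3.
- Beta: BR = Std2, leader payoff 1.
- Gamma: BR = Std2, leader payoff 3.
Maximizing over -3, 1, 3, Orbyt chooses Gamma. Subgame-perfect outcome: (Std2, Gamma) with payoffs (8, 3).

3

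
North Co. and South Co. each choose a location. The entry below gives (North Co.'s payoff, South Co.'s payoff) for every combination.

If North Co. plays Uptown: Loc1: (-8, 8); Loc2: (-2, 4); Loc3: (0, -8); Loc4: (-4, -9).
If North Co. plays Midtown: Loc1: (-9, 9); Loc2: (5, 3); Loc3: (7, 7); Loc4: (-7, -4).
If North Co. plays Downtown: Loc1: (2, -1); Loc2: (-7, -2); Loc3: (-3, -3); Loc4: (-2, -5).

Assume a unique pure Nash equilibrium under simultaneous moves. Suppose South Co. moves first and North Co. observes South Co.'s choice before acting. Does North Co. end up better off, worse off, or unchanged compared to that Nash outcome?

Backward induction with South Co. moving first.
- Loc1: BR = Downtown, leader payoff -1.
- Loc2: BR = Midtown, leader payoff 3.
- Loc3: BR = Midtown, leader payoff 7.
- Loc4: BR = Downtown, leader payoff -5.
Maximizing over -1, 3, 7, -5, South Co. chooses Loc3. Subgame-perfect outcome: (Midtown, Loc3) with payoffs (7, 7).
Under simultaneous play:
North Co.'s best replies: Loc1→Downtown; Loc2→Midtown; Loc3→Midtown; Loc4→Downtown.
South Co.'s best replies: Uptown→Loc1; Midtown→Loc1; Downtown→Loc1.
Only (Downtown, Loc1) has each player best-responding; Nash payoffs (2, -1).
North Co. earns 7 sequentially versus 2 at the Nash outcome: better off.

better off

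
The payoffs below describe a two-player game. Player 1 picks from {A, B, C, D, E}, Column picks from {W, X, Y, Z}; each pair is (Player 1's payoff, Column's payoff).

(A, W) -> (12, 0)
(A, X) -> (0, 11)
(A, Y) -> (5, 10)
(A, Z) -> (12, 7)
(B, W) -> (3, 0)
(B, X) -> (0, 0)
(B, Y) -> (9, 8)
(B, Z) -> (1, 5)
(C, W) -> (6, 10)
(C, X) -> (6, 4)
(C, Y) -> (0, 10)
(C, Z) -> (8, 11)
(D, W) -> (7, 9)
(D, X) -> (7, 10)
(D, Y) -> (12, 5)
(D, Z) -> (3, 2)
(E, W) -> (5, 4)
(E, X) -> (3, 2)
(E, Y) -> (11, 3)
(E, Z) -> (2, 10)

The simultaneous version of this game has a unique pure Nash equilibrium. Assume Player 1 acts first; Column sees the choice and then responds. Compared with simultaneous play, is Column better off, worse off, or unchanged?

worse off

Column best-responds to each possible Player 1 move:
- A → Column plays X (best of 0, 11, 10, 7); Player 1 gets 0.
- B → Column plays Y (best of 0, 0, 8, 5); Player 1 gets 9.
- C → Column plays Z (best of 10, 4, 10, 11); Player 1 gets 8.
- D → Column plays X (best of 9, 10, 5, 2); Player 1 gets 7.
- E → Column plays Z (best of 4, 2, 3, 10); Player 1 gets 2.
Among 0, 9, 8, 7, 2, the best is 9 at B. Subgame-perfect outcome: (B, Y) with payoffs (9, 8).
Now find the simultaneous Nash equilibrium.
Player 1's best replies: W→A; X→D; Y→D; Z→A.
Column's best replies: A→X; B→Y; C→Z; D→X; E→Z.
The unique mutual best reply is (D, X), giving (7, 10).
Column earns 8 sequentially versus 10 at the Nash outcome: worse off.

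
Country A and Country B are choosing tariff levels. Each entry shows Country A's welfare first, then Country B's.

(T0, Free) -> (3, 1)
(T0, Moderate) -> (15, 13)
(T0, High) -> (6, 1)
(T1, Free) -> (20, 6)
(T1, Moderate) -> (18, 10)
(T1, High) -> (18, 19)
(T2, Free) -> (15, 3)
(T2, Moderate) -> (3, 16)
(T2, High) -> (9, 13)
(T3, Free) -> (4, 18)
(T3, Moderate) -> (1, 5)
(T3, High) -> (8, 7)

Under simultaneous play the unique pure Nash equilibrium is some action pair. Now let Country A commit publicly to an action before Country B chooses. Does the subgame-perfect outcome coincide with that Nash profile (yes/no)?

Country B best-responds to each possible Country A move:
- T0 → Country B plays Moderate (best of 1, 13, 1); Country A gets 15.
- T1 → Country B plays High (best of 6, 10, 19); Country A gets 18.
- T2 → Country B plays Moderate (best of 3, 16, 13); Country A gets 3.
- T3 → Country B plays Free (best of 18, 5, 7); Country A gets 4.
Country A's induced payoffs are 15, 18, 3, 4, so Country A commits to T1. Subgame-perfect outcome: (T1, High) with payoffs (18, 19).
Under simultaneous play:
Country A's best replies: Free→T1; Moderate→T1; High→T1.
Country B's best replies: T0→Moderate; T1→High; T2→Moderate; T3→Free.
Only (T1, High) has each player best-responding; Nash payoffs (18, 19).
Sequential outcome (T1, High) coincides with the Nash profile (T1, High).

yes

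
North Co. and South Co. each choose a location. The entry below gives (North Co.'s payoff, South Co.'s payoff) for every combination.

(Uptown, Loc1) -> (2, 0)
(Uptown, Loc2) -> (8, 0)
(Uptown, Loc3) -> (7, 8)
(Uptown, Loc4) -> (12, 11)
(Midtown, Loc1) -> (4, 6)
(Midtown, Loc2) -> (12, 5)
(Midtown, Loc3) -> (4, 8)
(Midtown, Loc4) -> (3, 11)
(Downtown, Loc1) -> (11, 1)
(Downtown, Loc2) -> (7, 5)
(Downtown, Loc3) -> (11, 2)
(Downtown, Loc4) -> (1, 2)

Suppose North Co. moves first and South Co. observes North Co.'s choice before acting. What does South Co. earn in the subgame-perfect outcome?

11

Work backward from South Co.'s decision.
- Uptown: South Co. compares 0, 0, 8, 11 and picks Loc4; North Co. would get 12.
- Midtown: South Co. compares 6, 5, 8, 11 and picks Loc4; North Co. would get 3.
- Downtown: South Co. compares 1, 5, 2, 2 and picks Loc2; North Co. would get 7.
Among 12, 3, 7, the best is 12 at Uptown. Subgame-perfect outcome: (Uptown, Loc4) with payoffs (12, 11).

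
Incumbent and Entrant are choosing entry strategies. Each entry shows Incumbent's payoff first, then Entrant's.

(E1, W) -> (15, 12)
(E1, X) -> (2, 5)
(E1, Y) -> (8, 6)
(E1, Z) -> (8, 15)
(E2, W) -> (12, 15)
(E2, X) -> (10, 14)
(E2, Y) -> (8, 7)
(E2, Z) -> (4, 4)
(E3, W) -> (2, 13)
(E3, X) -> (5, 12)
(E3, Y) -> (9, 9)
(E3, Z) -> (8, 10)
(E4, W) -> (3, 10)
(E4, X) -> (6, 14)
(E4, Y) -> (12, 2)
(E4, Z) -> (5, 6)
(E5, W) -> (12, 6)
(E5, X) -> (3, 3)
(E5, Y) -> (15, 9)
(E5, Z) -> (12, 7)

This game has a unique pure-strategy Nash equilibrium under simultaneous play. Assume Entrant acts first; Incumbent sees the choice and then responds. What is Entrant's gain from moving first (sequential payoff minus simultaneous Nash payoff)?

Work backward from Incumbent's decision.
- W: BR = E1, leader payoff 12.
- X: BR = E2, leader payoff 14.
- Y: BR = E5, leader payoff 9.
- Z: BR = E5, leader payoff 7.
Entrant's induced payoffs are 12, 14, 9, 7, so Entrant commits to X. Subgame-perfect outcome: (E2, X) with payoffs (10, 14).
For the simultaneous game, intersect best replies.
Incumbent's best replies: W→E1; X→E2; Y→E5; Z→E5.
Entrant's best replies: E1→Z; E2→W; E3→W; E4→X; E5→Y.
Only (E5, Y) has each player best-responding; Nash payoffs (15, 9).
Entrant's commitment gain: 14 − 9 = 5.

5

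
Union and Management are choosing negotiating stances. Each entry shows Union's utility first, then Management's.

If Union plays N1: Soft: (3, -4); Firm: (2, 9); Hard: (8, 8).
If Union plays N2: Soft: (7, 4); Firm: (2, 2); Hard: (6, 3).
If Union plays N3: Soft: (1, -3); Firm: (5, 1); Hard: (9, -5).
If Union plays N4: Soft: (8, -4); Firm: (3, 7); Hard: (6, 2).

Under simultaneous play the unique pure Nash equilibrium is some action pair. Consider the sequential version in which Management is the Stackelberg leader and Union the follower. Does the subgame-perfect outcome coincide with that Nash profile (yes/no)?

Work backward from Union's decision.
- Soft: BR = N4, leader payoff -4.
- Firm: BR = N3, leader payoff 1.
- Hard: BR = N3, leader payoff -5.
Among -4, 1, -5, the best is 1 at Firm. Subgame-perfect outcome: (N3, Firm) with payoffs (5, 1).
Now find the simultaneous Nash equilibrium.
Union's best replies: Soft→N4; Firm→N3; Hard→N3.
Management's best replies: N1→Firm; N2→Soft; N3→Firm; N4→Firm.
The unique mutual best reply is (N3, Firm), giving (5, 1).
Sequential outcome (N3, Firm) coincides with the Nash profile (N3, Firm).

yes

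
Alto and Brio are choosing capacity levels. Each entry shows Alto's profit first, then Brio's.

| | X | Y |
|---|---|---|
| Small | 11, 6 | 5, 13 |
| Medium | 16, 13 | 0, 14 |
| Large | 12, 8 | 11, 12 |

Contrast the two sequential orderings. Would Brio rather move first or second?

first

If Alto leads: Brio's best replies are Small→Y, Medium→Y, Large→Y; Alto's induced payoffs 5, 0, 11; outcome (Large, Y), payoffs (11, 12).
If Brio leads: Alto's best replies are X→Medium, Y→Large; Brio's induced payoffs 13, 12; outcome (Medium, X), payoffs (16, 13).
Brio gets 13 moving first and 12 moving second, so Brio prefers to move first.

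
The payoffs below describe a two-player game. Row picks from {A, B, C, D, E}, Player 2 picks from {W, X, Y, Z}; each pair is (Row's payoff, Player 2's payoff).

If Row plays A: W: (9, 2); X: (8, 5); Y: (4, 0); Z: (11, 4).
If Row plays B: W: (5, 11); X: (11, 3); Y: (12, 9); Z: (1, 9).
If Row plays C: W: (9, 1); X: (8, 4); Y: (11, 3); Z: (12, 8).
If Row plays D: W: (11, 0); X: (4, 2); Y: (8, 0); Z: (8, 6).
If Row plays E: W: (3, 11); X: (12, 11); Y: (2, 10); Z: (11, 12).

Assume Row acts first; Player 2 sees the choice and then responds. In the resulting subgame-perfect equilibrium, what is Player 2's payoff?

8

Backward induction with Row moving first.
- A: Player 2 compares 2, 5, 0, 4 and picks X; Row would get 8.
- B: Player 2 compares 11, 3, 9, 9 and picks W; Row would get 5.
- C: Player 2 compares 1, 4, 3, 8 and picks Z; Row would get 12.
- D: Player 2 compares 0, 2, 0, 6 and picks Z; Row would get 8.
- E: Player 2 compares 11, 11, 10, 12 and picks Z; Row would get 11.
Among 8, 5, 12, 8, 11, the best is 12 at C. Subgame-perfect outcome: (C, Z) with payoffs (12, 8).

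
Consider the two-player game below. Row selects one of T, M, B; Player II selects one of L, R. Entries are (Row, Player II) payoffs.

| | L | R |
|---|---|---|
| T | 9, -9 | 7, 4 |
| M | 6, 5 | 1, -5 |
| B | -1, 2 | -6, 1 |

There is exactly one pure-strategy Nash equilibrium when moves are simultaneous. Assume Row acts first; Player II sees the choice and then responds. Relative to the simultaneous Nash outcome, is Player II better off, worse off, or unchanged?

Backward induction with Row moving first.
- T: BR = R, leader payoff 7.
- M: BR = L, leader payoff 6.
- B: BR = L, leader payoff -1.
Row's induced payoffs are 7, 6, -1, so Row commits to T. Subgame-perfect outcome: (T, R) with payoffs (7, 4).
Now find the simultaneous Nash equilibrium.
Row's best replies: L→T; R→T.
Player II's best replies: T→R; M→L; B→L.
Only (T, R) has each player best-responding; Nash payoffs (7, 4).
Player II earns 4 sequentially versus 4 at the Nash outcome: unchanged.

unchanged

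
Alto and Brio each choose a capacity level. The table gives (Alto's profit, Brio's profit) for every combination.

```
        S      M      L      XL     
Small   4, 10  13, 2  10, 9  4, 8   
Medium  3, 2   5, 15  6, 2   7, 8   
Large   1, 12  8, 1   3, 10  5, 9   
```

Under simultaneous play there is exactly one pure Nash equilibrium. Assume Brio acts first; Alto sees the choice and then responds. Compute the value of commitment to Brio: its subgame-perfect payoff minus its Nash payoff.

Solve by backward induction (Brio leads).
- S: Alto compares 4, 3, 1 and picks Small; Brio would get 10.
- M: Alto compares 13, 5, 8 and picks Small; Brio would get 2.
- L: Alto compares 10, 6, 3 and picks Small; Brio would get 9.
- XL: Alto compares 4, 7, 5 and picks Medium; Brio would get 8.
Maximizing over 10, 2, 9, 8, Brio chooses S. Subgame-perfect outcome: (Small, S) with payoffs (4, 10).
For the simultaneous game, intersect best replies.
Alto's best replies: S→Small; M→Small; L→Small; XL→Medium.
Brio's best replies: Small→S; Medium→M; Large→S.
Only (Small, S) has each player best-responding; Nash payoffs (4, 10).
Brio's commitment gain: 10 − 10 = 0.

0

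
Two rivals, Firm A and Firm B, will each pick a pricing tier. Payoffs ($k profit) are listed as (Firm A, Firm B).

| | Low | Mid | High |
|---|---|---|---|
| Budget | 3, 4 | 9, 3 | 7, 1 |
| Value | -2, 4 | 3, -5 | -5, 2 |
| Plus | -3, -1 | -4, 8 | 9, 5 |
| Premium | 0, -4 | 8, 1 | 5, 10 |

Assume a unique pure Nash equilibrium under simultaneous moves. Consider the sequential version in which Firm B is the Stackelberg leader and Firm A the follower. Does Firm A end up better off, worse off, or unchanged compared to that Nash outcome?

better off

Solve by backward induction (Firm B leads).
- Low: Firm A compares 3, -2, -3, 0 and picks Budget; Firm B would get 4.
- Mid: Firm A compares 9, 3, -4, 8 and picks Budget; Firm B would get 3.
- High: Firm A compares 7, -5, 9, 5 and picks Plus; Firm B would get 5.
Maximizing over 4, 3, 5, Firm B chooses High. Subgame-perfect outcome: (Plus, High) with payoffs (9, 5).
For the simultaneous game, intersect best replies.
Firm A's best replies: Low→Budget; Mid→Budget; High→Plus.
Firm B's best replies: Budget→Low; Value→Low; Plus→Mid; Premium→High.
The unique mutual best reply is (Budget, Low), giving (3, 4).
Firm A earns 9 sequentially versus 3 at the Nash outcome: better off.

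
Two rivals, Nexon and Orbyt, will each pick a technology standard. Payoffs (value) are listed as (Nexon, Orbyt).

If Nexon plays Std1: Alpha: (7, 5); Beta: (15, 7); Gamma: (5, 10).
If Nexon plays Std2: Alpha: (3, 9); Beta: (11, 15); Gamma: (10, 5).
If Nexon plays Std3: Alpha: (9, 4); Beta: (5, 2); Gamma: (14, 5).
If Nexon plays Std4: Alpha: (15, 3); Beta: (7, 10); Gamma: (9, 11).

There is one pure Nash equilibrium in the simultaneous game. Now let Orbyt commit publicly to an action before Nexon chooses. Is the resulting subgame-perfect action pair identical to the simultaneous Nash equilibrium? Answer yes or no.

Backward induction with Orbyt moving first.
- Alpha: Nexon compares 7, 3, 9, 15 and picks Std4; Orbyt would get 3.
- Beta: Nexon compares 15, 11, 5, 7 and picks Std1; Orbyt would get 7.
- Gamma: Nexon compares 5, 10, 14, 9 and picks Std3; Orbyt would get 5.
Among 3, 7, 5, the best is 7 at Beta. Subgame-perfect outcome: (Std1, Beta) with payoffs (15, 7).
Under simultaneous play:
Nexon's best replies: Alpha→Std4; Beta→Std1; Gamma→Std3.
Orbyt's best replies: Std1→Gamma; Std2→Beta; Std3→Gamma; Std4→Gamma.
Only (Std3, Gamma) has each player best-responding; Nash payoffs (14, 5).
Sequential outcome (Std1, Beta) differs from the Nash profile (Std3, Gamma).

no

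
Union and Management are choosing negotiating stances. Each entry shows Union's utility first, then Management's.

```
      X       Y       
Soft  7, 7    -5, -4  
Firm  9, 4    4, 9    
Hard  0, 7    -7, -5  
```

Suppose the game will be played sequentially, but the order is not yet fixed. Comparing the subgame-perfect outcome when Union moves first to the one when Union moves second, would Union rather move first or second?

If Union leads: Management's best replies are Soft→X, Firm→Y, Hard→X; Union's induced payoffs 7, 4, 0; outcome (Soft, X), payoffs (7, 7).
If Management leads: Union's best replies are X→Firm, Y→Firm; Management's induced payoffs 4, 9; outcome (Firm, Y), payoffs (4, 9).
Union gets 7 moving first and 4 moving second, so Union prefers to move first.

first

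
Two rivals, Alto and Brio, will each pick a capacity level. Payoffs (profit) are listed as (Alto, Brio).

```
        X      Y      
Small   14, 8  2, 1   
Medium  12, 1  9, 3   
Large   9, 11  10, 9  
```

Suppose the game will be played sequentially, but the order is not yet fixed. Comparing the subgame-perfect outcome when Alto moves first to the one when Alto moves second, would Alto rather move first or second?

first

If Alto leads: Brio's best replies are Small→X, Medium→Y, Large→X; Alto's induced payoffs 14, 9, 9; outcome (Small, X), payoffs (14, 8).
If Brio leads: Alto's best replies are X→Small, Y→Large; Brio's induced payoffs 8, 9; outcome (Large, Y), payoffs (10, 9).
Alto gets 14 moving first and 10 moving second, so Alto prefers to move first.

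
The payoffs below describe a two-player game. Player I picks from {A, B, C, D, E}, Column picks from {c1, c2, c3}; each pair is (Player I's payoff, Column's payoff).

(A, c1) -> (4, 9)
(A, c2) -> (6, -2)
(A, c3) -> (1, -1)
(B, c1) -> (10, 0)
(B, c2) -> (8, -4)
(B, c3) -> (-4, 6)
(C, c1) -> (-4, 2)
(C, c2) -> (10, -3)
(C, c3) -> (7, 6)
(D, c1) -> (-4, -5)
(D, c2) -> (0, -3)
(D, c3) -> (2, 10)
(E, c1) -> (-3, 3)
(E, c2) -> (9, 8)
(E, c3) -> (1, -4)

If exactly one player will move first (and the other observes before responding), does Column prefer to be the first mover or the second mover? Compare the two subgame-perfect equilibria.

If Player I leads: Column's best replies are A→c1, B→c3, C→c3, D→c3, E→c2; Player I's induced payoffs 4, -4, 7, 2, 9; outcome (E, c2), payoffs (9, 8).
If Column leads: Player I's best replies are c1→B, c2→C, c3→C; Column's induced payoffs 0, -3, 6; outcome (C, c3), payoffs (7, 6).
Column gets 6 moving first and 8 moving second, so Column prefers to move second.

second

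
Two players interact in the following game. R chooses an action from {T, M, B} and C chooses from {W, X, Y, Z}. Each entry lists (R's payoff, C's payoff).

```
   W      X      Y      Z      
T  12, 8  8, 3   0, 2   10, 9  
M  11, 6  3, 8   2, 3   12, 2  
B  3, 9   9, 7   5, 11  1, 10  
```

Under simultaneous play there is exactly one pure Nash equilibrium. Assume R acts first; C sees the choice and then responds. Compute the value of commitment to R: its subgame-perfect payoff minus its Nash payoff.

C best-responds to each possible R move:
- T: C compares 8, 3, 2, 9 and picks Z; R would get 10.
- M: C compares 6, 8, 3, 2 and picks X; R would get 3.
- B: C compares 9, 7, 11, 10 and picks Y; R would get 5.
R's induced payoffs are 10, 3, 5, so R commits to T. Subgame-perfect outcome: (T, Z) with payoffs (10, 9).
Under simultaneous play:
R's best replies: W→T; X→B; Y→B; Z→M.
C's best replies: T→Z; M→X; B→Y.
Only (B, Y) has each player best-responding; Nash payoffs (5, 11).
R's commitment gain: 10 − 5 = 5.

5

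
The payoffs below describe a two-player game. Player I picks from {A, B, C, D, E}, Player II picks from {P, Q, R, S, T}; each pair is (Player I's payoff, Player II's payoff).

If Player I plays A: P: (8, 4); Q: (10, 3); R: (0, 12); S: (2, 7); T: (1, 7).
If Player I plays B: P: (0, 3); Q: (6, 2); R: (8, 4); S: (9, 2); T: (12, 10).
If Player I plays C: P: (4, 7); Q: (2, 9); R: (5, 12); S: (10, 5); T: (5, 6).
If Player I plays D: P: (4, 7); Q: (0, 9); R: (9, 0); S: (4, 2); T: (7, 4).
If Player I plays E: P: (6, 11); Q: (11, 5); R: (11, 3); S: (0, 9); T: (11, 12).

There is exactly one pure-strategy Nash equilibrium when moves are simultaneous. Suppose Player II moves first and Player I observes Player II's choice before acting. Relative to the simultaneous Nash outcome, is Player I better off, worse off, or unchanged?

unchanged

Solve by backward induction (Player II leads).
- P → Player I plays A (best of 8, 0, 4, 4, 6); Player II gets 4.
- Q → Player I plays E (best of 10, 6, 2, 0, 11); Player II gets 5.
- R → Player I plays E (best of 0, 8, 5, 9, 11); Player II gets 3.
- S → Player I plays C (best of 2, 9, 10, 4, 0); Player II gets 5.
- T → Player I plays B (best of 1, 12, 5, 7, 11); Player II gets 10.
Maximizing over 4, 5, 3, 5, 10, Player II chooses T. Subgame-perfect outcome: (B, T) with payoffs (12, 10).
Now find the simultaneous Nash equilibrium.
Player I's best replies: P→A; Q→E; R→E; S→C; T→B.
Player II's best replies: A→R; B→T; C→R; D→Q; E→T.
Only (B, T) has each player best-responding; Nash payoffs (12, 10).
Player I earns 12 sequentially versus 12 at the Nash outcome: unchanged.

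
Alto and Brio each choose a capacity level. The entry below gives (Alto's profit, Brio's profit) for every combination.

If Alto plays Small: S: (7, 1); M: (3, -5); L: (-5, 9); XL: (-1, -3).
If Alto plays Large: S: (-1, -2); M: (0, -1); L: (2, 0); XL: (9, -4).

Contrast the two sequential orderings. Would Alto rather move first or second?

second

If Alto leads: Brio's best replies are Small→L, Large→L; Alto's induced payoffs -5, 2; outcome (Large, L), payoffs (2, 0).
If Brio leads: Alto's best replies are S→Small, M→Small, L→Large, XL→Large; Brio's induced payoffs 1, -5, 0, -4; outcome (Small, S), payoffs (7, 1).
Alto gets 2 moving first and 7 moving second, so Alto prefers to move second.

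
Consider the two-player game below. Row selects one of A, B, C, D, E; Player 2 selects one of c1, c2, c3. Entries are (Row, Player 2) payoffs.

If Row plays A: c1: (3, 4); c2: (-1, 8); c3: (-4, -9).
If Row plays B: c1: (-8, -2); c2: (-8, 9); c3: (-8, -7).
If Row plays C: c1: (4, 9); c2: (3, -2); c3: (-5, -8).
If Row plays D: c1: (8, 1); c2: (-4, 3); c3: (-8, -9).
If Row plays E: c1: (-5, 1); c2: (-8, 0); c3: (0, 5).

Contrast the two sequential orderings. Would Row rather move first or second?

If Row leads: Player 2's best replies are A→c2, B→c2, C→c1, D→c2, E→c3; Row's induced payoffs -1, -8, 4, -4, 0; outcome (C, c1), payoffs (4, 9).
If Player 2 leads: Row's best replies are c1→D, c2→C, c3→E; Player 2's induced payoffs 1, -2, 5; outcome (E, c3), payoffs (0, 5).
Row gets 4 moving first and 0 moving second, so Row prefers to move first.

first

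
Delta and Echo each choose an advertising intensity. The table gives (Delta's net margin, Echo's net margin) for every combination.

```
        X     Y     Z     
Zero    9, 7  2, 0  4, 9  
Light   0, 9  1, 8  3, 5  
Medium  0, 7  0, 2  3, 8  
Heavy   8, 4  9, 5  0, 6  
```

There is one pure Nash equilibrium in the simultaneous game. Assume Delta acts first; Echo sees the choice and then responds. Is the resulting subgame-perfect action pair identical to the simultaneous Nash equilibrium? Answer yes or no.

Solve by backward induction (Delta leads).
- Zero → Echo plays Z (best of 7, 0, 9); Delta gets 4.
- Light → Echo plays X (best of 9, 8, 5); Delta gets 0.
- Medium → Echo plays Z (best of 7, 2, 8); Delta gets 3.
- Heavy → Echo plays Z (best of 4, 5, 6); Delta gets 0.
Delta's induced payoffs are 4, 0, 3, 0, so Delta commits to Zero. Subgame-perfect outcome: (Zero, Z) with payoffs (4, 9).
Under simultaneous play:
Delta's best replies: X→Zero; Y→Heavy; Z→Zero.
Echo's best replies: Zero→Z; Light→X; Medium→Z; Heavy→Z.
The unique mutual best reply is (Zero, Z), giving (4, 9).
Sequential outcome (Zero, Z) coincides with the Nash profile (Zero, Z).

yes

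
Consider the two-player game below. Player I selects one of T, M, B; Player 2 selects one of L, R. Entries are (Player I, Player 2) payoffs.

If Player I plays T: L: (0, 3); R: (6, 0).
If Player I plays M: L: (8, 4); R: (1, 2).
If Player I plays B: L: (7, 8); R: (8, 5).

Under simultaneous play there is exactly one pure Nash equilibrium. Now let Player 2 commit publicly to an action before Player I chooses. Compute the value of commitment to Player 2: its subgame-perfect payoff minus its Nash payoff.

1

Player I best-responds to each possible Player 2 move:
- L: BR = M, leader payoff 4.
- R: BR = B, leader payoff 5.
Maximizing over 4, 5, Player 2 chooses R. Subgame-perfect outcome: (B, R) with payoffs (8, 5).
Under simultaneous play:
Player I's best replies: L→M; R→B.
Player 2's best replies: T→L; M→L; B→L.
The unique mutual best reply is (M, L), giving (8, 4).
Player 2's commitment gain: 5 − 4 = 1.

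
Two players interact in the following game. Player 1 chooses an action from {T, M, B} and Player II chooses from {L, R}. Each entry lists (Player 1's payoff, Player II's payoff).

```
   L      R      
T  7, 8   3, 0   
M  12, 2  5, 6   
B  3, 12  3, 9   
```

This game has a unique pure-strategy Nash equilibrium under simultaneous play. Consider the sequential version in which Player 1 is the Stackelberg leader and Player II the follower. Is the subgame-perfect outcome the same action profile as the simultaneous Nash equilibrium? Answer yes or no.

Solve by backward induction (Player 1 leads).
- T: Player II compares 8, 0 and picks L; Player 1 would get 7.
- M: Player II compares 2, 6 and picks R; Player 1 would get 5.
- B: Player II compares 12, 9 and picks L; Player 1 would get 3.
Maximizing over 7, 5, 3, Player 1 chooses T. Subgame-perfect outcome: (T, L) with payoffs (7, 8).
Now find the simultaneous Nash equilibrium.
Player 1's best replies: L→M; R→M.
Player II's best replies: T→L; M→R; B→L.
Only (M, R) has each player best-responding; Nash payoffs (5, 6).
Sequential outcome (T, L) differs from the Nash profile (M, R).

no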